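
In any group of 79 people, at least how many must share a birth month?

The 79 people fall into 12 months of the year.
If each of the 12 months of the year held at most 6, the total would be at most 12 × 6 = 72 < 79, a contradiction.
So at least one holds ⌈79/12⌉ = 7.

7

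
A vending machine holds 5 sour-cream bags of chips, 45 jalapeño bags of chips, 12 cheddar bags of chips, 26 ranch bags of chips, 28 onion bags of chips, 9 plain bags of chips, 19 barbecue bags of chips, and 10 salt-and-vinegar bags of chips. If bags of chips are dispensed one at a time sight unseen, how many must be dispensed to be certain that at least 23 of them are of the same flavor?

122

In the worst case we take at most 22 of each flavor, but all 5 sour-cream, all 12 cheddar, all 9 plain, all 19 barbecue, and all 10 salt-and-vinegar (fewer than 22), giving 5 + 22 + 12 + 22 + 22 + 9 + 19 + 10 = 121.
One more bag of chips then forces some flavor to 23, so 121 + 1 = 122.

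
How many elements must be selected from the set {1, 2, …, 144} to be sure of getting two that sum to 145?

Partition {1, …, 144} into 72 pairs: {1,144}, {2,143}, …, {72,73}.
Choosing 72 integers — say the integers 1 through 72 — takes one from each pair and avoids the property.
Choosing 73 forces two into the same pair by pigeonhole, and those sum to 145. So 73.

73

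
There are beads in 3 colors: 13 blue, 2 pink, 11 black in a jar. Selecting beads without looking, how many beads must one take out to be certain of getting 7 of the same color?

15

In the worst case we take at most 6 of each color, but all 2 pink (fewer than 6), giving 6 + 2 + 6 = 14.
One more bead then forces some color to 7, so 14 + 1 = 15.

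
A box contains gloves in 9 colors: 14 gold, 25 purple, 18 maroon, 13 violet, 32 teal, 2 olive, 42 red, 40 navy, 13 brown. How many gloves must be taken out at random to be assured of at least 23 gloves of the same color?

Treat the 9 colors as pigeonholes.
In the worst case we take at most 22 of each color, but all 14 gold, all 18 maroon, all 13 violet, all 2 olive, and all 13 brown (fewer than 22), giving 14 + 22 + 18 + 13 + 22 + 2 + 22 + 22 + 13 = 148.
One more glove then forces some color to 23, so 148 + 1 = 149.

149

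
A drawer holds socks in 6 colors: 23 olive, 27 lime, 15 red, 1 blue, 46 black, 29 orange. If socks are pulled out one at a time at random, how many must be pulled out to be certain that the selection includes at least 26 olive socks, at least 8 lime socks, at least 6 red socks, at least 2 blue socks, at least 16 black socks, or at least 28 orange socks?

The worst case stops just short of every target: all 23 olive, 7 lime, 5 red, 1 blue, 15 black, 27 orange — 23 + 7 + 5 + 1 + 15 + 27 = 78 socks.
One more sock must push some color to its target, so 78 + 1 = 79.

79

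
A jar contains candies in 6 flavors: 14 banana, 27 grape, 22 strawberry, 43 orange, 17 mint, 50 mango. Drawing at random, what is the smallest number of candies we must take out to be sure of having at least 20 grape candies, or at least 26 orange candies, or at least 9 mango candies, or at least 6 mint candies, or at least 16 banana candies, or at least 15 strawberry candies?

86

The worst case stops just short of every target: all 14 banana, 19 grape, 14 strawberry, 25 orange, 5 mint, 8 mango — 14 + 19 + 14 + 25 + 5 + 8 = 85 candies.
One more candy must push some flavor to its target, so 85 + 1 = 86.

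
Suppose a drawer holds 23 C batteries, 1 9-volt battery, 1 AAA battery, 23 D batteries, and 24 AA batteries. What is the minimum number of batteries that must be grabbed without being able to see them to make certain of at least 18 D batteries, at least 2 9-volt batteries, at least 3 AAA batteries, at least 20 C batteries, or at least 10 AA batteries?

Each of the 5 types has its own threshold; avoid all of them simultaneously.
The worst case stops just short of every target: 19 C, 1 9-volt, all 1 AAA, 17 D, 9 AA — 19 + 1 + 1 + 17 + 9 = 47 batteries.
One more battery must push some type to its target, so 47 + 1 = 48.

48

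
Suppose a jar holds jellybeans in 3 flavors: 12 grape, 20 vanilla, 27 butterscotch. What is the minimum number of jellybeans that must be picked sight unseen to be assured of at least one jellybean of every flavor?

The hardest flavor to obtain is grape: we could draw every other jellybean first — 59 − 12 = 47 jellybeans — without a single grape one.
The next draw must be grape, so 47 + 1 = 48.

48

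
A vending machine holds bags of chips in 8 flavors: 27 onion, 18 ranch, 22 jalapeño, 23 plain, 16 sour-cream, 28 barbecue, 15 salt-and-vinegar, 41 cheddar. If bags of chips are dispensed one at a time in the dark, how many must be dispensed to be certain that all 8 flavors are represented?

176

The hardest flavor to obtain is salt-and-vinegar: we could draw every other bag of chips first — 190 − 15 = 175 bags of chips — without a single salt-and-vinegar one.
The next draw must be salt-and-vinegar, so 175 + 1 = 176.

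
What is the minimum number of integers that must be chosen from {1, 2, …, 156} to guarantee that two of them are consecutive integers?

79

Partition {1, …, 156} into 78 pairs: {1,2}, {3,4}, …, {155,156}.
Choosing 78 integers — say the 78 even numbers 2, 4, …, 156 — takes one from each pair and avoids the property.
Choosing 79 forces two into the same pair by pigeonhole, and those are consecutive. So 79.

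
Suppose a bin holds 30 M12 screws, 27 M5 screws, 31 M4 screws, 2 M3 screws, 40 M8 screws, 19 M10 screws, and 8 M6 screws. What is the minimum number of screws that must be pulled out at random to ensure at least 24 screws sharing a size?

Treat the 7 sizes as pigeonholes.
In the worst case we take at most 23 of each size, but all 2 M3, all 19 M10, and all 8 M6 (fewer than 23), giving 23 + 23 + 23 + 2 + 23 + 19 + 8 = 121.
One more screw then forces some size to 24, so 121 + 1 = 122.

122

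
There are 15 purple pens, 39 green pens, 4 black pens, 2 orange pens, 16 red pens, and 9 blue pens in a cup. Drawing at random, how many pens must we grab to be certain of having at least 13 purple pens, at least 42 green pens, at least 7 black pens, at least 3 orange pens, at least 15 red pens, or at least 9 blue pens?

80

Each of the 6 ink colors has its own threshold; avoid all of them simultaneously.
The worst case stops just short of every target: 12 purple, all 39 green, all 4 black, 2 orange, 14 red, 8 blue — 12 + 39 + 4 + 2 + 14 + 8 = 79 pens.
One more pen must push some ink color to its target, so 79 + 1 = 80.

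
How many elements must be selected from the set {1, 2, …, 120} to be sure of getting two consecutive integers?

61

Partition {1, …, 120} into 60 pairs: {1,2}, {3,4}, …, {119,120}.
Choosing 60 integers — say the 60 even numbers 2, 4, …, 120 — takes one from each pair and avoids the property.
Choosing 61 forces two into the same pair by pigeonhole, and those are consecutive. So 61.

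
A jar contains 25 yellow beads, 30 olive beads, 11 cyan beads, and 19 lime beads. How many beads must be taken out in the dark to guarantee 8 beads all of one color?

Treat the 4 colors as pigeonholes.
The worst case takes 7 beads of each color without reaching 8 of any: 4 × 7 = 28.
The next bead must bring some color to 8, so 28 + 1 = 29.

29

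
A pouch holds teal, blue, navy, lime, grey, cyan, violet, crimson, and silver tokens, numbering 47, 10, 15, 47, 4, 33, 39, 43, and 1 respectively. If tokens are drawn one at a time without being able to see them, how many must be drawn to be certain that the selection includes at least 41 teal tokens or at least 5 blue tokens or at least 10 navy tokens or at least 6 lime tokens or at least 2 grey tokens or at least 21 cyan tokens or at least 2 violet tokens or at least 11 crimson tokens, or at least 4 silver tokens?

The worst case stops just short of every target: 40 teal, 4 blue, 9 navy, 5 lime, 1 grey, 20 cyan, 1 violet, 10 crimson, all 1 silver — 40 + 4 + 9 + 5 + 1 + 20 + 1 + 10 + 1 = 91 tokens.
One more token must push some color to its target, so 91 + 1 = 92.

92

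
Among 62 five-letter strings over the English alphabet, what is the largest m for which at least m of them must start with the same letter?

3

There are 26 possible first letters, which serve as the pigeonholes.
If each of the 26 possible first letters held at most 2, the total would be at most 26 × 2 = 52 < 62, a contradiction.
So at least one holds ⌈62/26⌉ = 3.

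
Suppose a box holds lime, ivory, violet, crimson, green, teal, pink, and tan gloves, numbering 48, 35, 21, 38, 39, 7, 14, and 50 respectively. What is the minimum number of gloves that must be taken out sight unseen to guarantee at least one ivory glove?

218

To avoid ivory gloves as long as possible, exhaust the other 7 colors first.
The worst case draws every non-ivory glove first: 48 + 21 + 38 + 39 + 7 + 14 + 50 = 217.
The next draw is then forced to be ivory, giving 217 + 1 = 218.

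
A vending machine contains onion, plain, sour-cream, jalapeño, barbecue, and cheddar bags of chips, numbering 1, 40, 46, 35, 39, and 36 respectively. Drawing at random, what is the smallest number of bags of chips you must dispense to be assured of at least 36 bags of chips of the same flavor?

177

Treat the 6 flavors as pigeonholes.
In the worst case we take at most 35 of each flavor, but all 1 onion (fewer than 35), giving 1 + 35 + 35 + 35 + 35 + 35 = 176.
One more bag of chips then forces some flavor to 36, so 176 + 1 = 177.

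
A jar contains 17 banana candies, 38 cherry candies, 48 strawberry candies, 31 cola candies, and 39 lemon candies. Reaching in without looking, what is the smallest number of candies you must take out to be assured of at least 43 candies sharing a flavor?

In the worst case we take at most 42 of each flavor, but all 17 banana, all 38 cherry, all 31 cola, and all 39 lemon (fewer than 42), giving 17 + 38 + 42 + 31 + 39 = 167.
One more candy then forces some flavor to 43, so 167 + 1 = 168.

168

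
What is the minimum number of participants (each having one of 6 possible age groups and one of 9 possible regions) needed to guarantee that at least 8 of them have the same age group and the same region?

There are 6 × 9 = 54 (age group, region) combinations acting as pigeonholes.
With 54 × 7 = 378 participants we could place exactly 7 in each, with no (age group, region) pair reaching 8.
One more forces some (age group, region) pair to hold 8, so 378 + 1 = 379.

379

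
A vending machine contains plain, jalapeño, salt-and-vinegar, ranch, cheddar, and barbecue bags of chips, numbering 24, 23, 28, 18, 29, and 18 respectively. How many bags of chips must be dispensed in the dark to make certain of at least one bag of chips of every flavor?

The hardest flavor to obtain is ranch: we could draw every other bag of chips first — 140 − 18 = 122 bags of chips — without a single ranch one.
The next draw must be ranch, so 122 + 1 = 123.

123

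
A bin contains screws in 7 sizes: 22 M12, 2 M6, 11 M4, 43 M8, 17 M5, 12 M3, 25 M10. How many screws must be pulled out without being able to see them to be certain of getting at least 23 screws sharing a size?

In the worst case we take at most 22 of each size, but all 2 M6, all 11 M4, all 17 M5, and all 12 M3 (fewer than 22), giving 22 + 2 + 11 + 22 + 17 + 12 + 22 = 108.
One more screw then forces some size to 23, so 108 + 1 = 109.

109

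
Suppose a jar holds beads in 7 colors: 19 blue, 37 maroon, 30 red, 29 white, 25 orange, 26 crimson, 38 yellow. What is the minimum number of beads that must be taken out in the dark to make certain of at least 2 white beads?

177

To avoid white beads as long as possible, exhaust the other 6 colors first.
The worst case draws every non-white bead first: 19 + 37 + 30 + 25 + 26 + 38 = 175.
The next 2 draws are then forced to be white, giving 175 + 2 = 177.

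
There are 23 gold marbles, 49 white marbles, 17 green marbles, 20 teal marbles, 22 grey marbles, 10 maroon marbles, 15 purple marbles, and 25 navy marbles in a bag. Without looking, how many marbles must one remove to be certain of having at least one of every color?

The hardest color to obtain is maroon: we could draw every other marble first — 181 − 10 = 171 marbles — without a single maroon one.
The next draw must be maroon, so 171 + 1 = 172.

172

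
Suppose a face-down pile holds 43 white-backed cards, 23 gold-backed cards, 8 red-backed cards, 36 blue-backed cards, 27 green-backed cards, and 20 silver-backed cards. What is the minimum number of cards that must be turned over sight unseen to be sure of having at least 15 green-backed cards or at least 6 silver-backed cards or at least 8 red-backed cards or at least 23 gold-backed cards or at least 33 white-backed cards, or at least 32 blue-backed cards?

The worst case stops just short of every target: 32 white-backed, 22 gold-backed, 7 red-backed, 31 blue-backed, 14 green-backed, 5 silver-backed — 32 + 22 + 7 + 31 + 14 + 5 = 111 cards.
One more card must push some back color to its target, so 111 + 1 = 112.

112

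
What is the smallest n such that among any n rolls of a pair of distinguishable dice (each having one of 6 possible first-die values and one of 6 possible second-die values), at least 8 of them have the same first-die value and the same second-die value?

253

There are 6 × 6 = 36 (first-die value, second-die value) combinations acting as pigeonholes.
With 36 × 7 = 252 rolls of a pair of distinguishable dice we could place exactly 7 in each, with no (first-die value, second-die value) pair reaching 8.
One more forces some (first-die value, second-die value) pair to hold 8, so 252 + 1 = 253.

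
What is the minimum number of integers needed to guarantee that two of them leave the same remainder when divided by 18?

19

There are 18 residue classes modulo 18 acting as pigeonholes.
With 18 integers we could place one in each, avoiding any repeat.
One more forces some class to hold 2, so 18 + 1 = 19.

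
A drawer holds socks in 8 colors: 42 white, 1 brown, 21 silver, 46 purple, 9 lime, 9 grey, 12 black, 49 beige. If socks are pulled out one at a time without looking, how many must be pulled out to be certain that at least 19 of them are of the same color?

In the worst case we take at most 18 of each color, but all 1 brown, all 9 lime, all 9 grey, and all 12 black (fewer than 18), giving 18 + 1 + 18 + 18 + 9 + 9 + 12 + 18 = 103.
One more sock then forces some color to 19, so 103 + 1 = 104.

104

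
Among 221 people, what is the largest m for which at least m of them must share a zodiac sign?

If each of the 12 zodiac signs held at most 18, the total would be at most 12 × 18 = 216 < 221, a contradiction.
So at least one holds ⌈221/12⌉ = 19.

19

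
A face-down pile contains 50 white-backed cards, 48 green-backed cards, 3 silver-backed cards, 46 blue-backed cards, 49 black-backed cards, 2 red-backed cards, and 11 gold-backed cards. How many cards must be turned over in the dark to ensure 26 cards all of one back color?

117

Treat the 7 back colors as pigeonholes.
In the worst case we take at most 25 of each back color, but all 3 silver-backed, all 2 red-backed, and all 11 gold-backed (fewer than 25), giving 25 + 25 + 3 + 25 + 25 + 2 + 11 = 116.
One more card then forces some back color to 26, so 116 + 1 = 117.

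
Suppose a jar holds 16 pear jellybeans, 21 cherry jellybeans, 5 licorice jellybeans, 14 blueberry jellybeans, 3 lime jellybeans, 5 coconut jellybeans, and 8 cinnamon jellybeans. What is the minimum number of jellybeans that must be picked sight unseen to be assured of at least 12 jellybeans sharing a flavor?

55

Treat the 7 flavors as pigeonholes.
In the worst case we take at most 11 of each flavor, but all 5 licorice, all 3 lime, all 5 coconut, and all 8 cinnamon (fewer than 11), giving 11 + 11 + 5 + 11 + 3 + 5 + 8 = 54.
One more jellybean then forces some flavor to 12, so 54 + 1 = 55.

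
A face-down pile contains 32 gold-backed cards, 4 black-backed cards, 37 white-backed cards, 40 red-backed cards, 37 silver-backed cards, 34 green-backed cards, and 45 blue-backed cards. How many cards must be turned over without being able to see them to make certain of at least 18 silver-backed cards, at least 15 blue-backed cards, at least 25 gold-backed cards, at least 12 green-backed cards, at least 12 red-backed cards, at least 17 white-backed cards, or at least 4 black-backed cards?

The worst case stops just short of every target: 24 gold-backed, 3 black-backed, 16 white-backed, 11 red-backed, 17 silver-backed, 11 green-backed, 14 blue-backed — 24 + 3 + 16 + 11 + 17 + 11 + 14 = 96 cards.
One more card must push some back color to its target, so 96 + 1 = 97.

97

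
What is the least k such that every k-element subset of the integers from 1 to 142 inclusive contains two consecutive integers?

Partition {1, …, 142} into 71 pairs: {1,2}, {3,4}, …, {141,142}.
Choosing 71 integers — say the 71 even numbers 2, 4, …, 142 — takes one from each pair and avoids the property.
Choosing 72 forces two into the same pair by pigeonhole, and those are consecutive. So 72.

72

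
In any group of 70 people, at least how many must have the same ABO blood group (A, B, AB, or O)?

There are 4 ABO blood groups, which serve as the pigeonholes.
If each of the 4 ABO blood groups held at most 17, the total would be at most 4 × 17 = 68 < 70, a contradiction.
So at least one holds ⌈70/4⌉ = 18.

18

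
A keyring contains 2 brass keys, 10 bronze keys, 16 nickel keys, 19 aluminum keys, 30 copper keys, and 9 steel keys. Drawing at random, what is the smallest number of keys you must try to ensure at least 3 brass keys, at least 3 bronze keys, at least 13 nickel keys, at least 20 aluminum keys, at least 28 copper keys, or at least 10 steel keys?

72

The worst case stops just short of every target: 2 brass, 2 bronze, 12 nickel, 19 aluminum, 27 copper, 9 steel — 2 + 2 + 12 + 19 + 27 + 9 = 71 keys.
One more key must push some type to its target, so 71 + 1 = 72.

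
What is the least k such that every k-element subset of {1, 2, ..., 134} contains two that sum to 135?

68

Partition {1, …, 134} into 67 pairs: {1,134}, {2,133}, …, {67,68}.
Choosing 67 integers — say the integers 1 through 67 — takes one from each pair and avoids the property.
Choosing 68 forces two into the same pair by pigeonhole, and those sum to 135. So 68.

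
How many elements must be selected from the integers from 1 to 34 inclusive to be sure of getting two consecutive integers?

Partition {1, …, 34} into 17 pairs: {1,2}, {3,4}, …, {33,34}.
Choosing 17 integers — say the 17 even numbers 2, 4, …, 34 — takes one from each pair and avoids the property.
Choosing 18 forces two into the same pair by pigeonhole, and those are consecutive. So 18.

18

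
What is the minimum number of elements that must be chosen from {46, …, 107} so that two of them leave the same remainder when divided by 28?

Group the integers by remainder mod 28; there are 28 residue classes, each nonempty in this range.
Choosing one from each class (28 integers) avoids any shared remainder.
One more choice must repeat a class, so two differ by a multiple of 28. Hence 28 + 1 = 29.

29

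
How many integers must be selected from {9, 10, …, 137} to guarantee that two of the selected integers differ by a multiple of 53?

Group the integers by remainder mod 53; there are 53 residue classes, each nonempty in this range.
Choosing one from each class (53 integers) avoids any shared remainder.
One more choice must repeat a class, so two differ by a multiple of 53. Hence 53 + 1 = 54.

54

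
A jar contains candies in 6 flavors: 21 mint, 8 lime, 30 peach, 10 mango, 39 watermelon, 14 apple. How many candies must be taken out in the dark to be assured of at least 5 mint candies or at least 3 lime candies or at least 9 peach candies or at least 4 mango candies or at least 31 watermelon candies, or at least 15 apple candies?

The worst case stops just short of every target: 4 mint, 2 lime, 8 peach, 3 mango, 30 watermelon, 14 apple — 4 + 2 + 8 + 3 + 30 + 14 = 61 candies.
One more candy must push some flavor to its target, so 61 + 1 = 62.

62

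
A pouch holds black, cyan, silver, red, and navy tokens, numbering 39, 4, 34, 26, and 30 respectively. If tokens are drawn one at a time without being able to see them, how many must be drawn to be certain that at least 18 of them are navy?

121

The worst case draws every non-navy token first: 39 + 4 + 34 + 26 = 103.
The next 18 draws are then forced to be navy, giving 103 + 18 = 121.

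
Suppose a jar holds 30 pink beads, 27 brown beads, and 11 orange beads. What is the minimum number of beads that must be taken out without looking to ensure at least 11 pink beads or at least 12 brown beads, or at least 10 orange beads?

Each of the 3 colors has its own threshold; avoid all of them simultaneously.
The worst case stops just short of every target: 10 pink, 11 brown, 9 orange — 10 + 11 + 9 = 30 beads.
One more bead must push some color to its target, so 30 + 1 = 31.

31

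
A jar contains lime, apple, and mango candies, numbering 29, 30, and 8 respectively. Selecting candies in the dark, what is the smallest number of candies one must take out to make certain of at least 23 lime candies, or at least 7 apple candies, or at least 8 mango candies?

36

Each of the 3 flavors has its own threshold; avoid all of them simultaneously.
The worst case stops just short of every target: 22 lime, 6 apple, 7 mango — 22 + 6 + 7 = 35 candies.
One more candy must push some flavor to its target, so 35 + 1 = 36.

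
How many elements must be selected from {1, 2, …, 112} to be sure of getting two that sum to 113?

Partition {1, …, 112} into 56 pairs: {1,112}, {2,111}, …, {56,57}.
Choosing 56 integers — say the integers 1 through 56 — takes one from each pair and avoids the property.
Choosing 57 forces two into the same pair by pigeonhole, and those sum to 113. So 57.

57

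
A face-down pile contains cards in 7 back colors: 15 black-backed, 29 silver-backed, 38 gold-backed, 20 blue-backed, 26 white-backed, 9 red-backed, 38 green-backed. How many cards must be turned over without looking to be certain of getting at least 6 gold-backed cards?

143

The worst case draws every non-gold-backed card first: 15 + 29 + 20 + 26 + 9 + 38 = 137.
The next 6 draws are then forced to be gold-backed, giving 137 + 6 = 143.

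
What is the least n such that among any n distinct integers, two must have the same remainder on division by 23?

24

Two integers differ by a multiple of 23 exactly when they share a remainder mod 23.
There are 23 residue classes mod 23, so 23 integers can all lie in distinct classes.
One more integer must repeat a residue, giving a difference divisible by 23. So n = 23 + 1 = 24.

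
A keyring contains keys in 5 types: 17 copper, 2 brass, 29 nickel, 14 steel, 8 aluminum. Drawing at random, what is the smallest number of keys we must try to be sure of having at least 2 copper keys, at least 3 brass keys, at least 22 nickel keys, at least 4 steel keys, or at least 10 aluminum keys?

36

The worst case stops just short of every target: 1 copper, 2 brass, 21 nickel, 3 steel, all 8 aluminum — 1 + 2 + 21 + 3 + 8 = 35 keys.
One more key must push some type to its target, so 35 + 1 = 36.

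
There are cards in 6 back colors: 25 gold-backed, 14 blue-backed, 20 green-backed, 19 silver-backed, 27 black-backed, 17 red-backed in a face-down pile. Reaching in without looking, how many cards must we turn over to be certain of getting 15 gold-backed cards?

To avoid gold-backed cards as long as possible, exhaust the other 5 back colors first.
The worst case draws every non-gold-backed card first: 14 + 20 + 19 + 27 + 17 = 97.
The next 15 draws are then forced to be gold-backed, giving 97 + 15 = 112.

112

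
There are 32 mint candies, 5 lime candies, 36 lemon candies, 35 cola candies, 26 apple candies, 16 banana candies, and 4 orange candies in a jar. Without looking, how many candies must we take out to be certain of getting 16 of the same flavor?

85

In the worst case we take at most 15 of each flavor, but all 5 lime and all 4 orange (fewer than 15), giving 15 + 5 + 15 + 15 + 15 + 15 + 4 = 84.
One more candy then forces some flavor to 16, so 84 + 1 = 85.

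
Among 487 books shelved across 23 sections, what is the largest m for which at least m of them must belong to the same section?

The 487 books fall into 23 sections.
If each of the 23 sections held at most 21, the total would be at most 23 × 21 = 483 < 487, a contradiction.
So at least one holds ⌈487/23⌉ = 22.

22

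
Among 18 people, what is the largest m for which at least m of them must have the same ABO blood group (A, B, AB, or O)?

5

There are 4 ABO blood groups, which serve as the pigeonholes.
If each of the 4 ABO blood groups held at most 4, the total would be at most 4 × 4 = 16 < 18, a contradiction.
So at least one holds ⌈18/4⌉ = 5.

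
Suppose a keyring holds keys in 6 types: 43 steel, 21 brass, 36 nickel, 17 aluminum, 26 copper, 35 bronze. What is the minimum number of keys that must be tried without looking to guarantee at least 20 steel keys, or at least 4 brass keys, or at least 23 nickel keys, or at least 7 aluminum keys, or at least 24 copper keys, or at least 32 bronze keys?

105

The worst case stops just short of every target: 19 steel, 3 brass, 22 nickel, 6 aluminum, 23 copper, 31 bronze — 19 + 3 + 22 + 6 + 23 + 31 = 104 keys.
One more key must push some type to its target, so 104 + 1 = 105.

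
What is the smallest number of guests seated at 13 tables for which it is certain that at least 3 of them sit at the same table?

27

There are 13 tables acting as pigeonholes.
With 13 × 2 = 26 guests we could place exactly 2 in each, with no class reaching 3.
One more forces some class to hold 3, so 26 + 1 = 27.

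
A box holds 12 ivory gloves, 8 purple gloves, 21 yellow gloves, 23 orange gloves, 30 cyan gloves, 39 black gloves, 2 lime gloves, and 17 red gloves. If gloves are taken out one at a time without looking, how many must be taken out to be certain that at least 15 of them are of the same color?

Treat the 8 colors as pigeonholes.
In the worst case we take at most 14 of each color, but all 12 ivory, all 8 purple, and all 2 lime (fewer than 14), giving 12 + 8 + 14 + 14 + 14 + 14 + 2 + 14 = 92.
One more glove then forces some color to 15, so 92 + 1 = 93.

93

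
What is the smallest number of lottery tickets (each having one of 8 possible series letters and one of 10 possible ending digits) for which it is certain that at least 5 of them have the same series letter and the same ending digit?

321

There are 8 × 10 = 80 (series letter, ending digit) combinations acting as pigeonholes.
With 80 × 4 = 320 lottery tickets we could place exactly 4 in each, with no (series letter, ending digit) pair reaching 5.
One more forces some (series letter, ending digit) pair to hold 5, so 320 + 1 = 321.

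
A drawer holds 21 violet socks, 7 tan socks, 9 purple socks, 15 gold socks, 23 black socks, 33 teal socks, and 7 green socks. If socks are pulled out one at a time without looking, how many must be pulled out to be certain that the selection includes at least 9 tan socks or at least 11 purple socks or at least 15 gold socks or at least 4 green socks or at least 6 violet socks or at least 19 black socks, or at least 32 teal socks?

88

Each of the 7 colors has its own threshold; avoid all of them simultaneously.
The worst case stops just short of every target: 5 violet, all 7 tan, all 9 purple, 14 gold, 18 black, 31 teal, 3 green — 5 + 7 + 9 + 14 + 18 + 31 + 3 = 87 socks.
One more sock must push some color to its target, so 87 + 1 = 88.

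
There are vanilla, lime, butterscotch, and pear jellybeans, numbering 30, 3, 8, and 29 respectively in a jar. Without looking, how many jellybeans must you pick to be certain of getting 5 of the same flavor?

Treat the 4 flavors as pigeonholes.
In the worst case we take at most 4 of each flavor, but all 3 lime (fewer than 4), giving 4 + 3 + 4 + 4 = 15.
One more jellybean then forces some flavor to 5, so 15 + 1 = 16.

16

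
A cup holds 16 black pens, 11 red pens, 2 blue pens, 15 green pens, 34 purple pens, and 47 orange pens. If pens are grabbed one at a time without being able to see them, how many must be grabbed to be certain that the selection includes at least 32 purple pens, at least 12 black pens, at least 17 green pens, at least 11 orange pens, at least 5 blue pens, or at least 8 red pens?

The worst case stops just short of every target: 11 black, 7 red, all 2 blue, all 15 green, 31 purple, 10 orange — 11 + 7 + 2 + 15 + 31 + 10 = 76 pens.
One more pen must push some ink color to its target, so 76 + 1 = 77.

77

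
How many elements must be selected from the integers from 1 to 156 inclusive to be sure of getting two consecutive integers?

Partition {1, …, 156} into 78 pairs: {1,2}, {3,4}, …, {155,156}.
Choosing 78 integers — say the 78 even numbers 2, 4, …, 156 — takes one from each pair and avoids the property.
Choosing 79 forces two into the same pair by pigeonhole, and those are consecutive. So 79.

79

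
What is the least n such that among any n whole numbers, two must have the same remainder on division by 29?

30

Use the pigeonhole principle on residue classes: two integers differ by a multiple of 29 exactly when they share a remainder mod 29.
There are 29 residue classes mod 29, so 29 integers can all lie in distinct classes.
One more integer must repeat a residue, giving a difference divisible by 29. So n = 29 + 1 = 30.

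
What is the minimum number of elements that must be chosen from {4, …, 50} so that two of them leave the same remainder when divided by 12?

13

Group the integers by remainder mod 12; there are 12 residue classes, each nonempty in this range.
Choosing one from each class (12 integers) avoids any shared remainder.
One more choice must repeat a class, so two differ by a multiple of 12. Hence 12 + 1 = 13.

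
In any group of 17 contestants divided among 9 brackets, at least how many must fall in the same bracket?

2

If each of the 9 brackets held at most 1, the total would be at most 9 × 1 = 9 < 17, a contradiction.
So at least one holds ⌈17/9⌉ = 2.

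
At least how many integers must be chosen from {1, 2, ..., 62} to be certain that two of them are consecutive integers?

Partition {1, …, 62} into 31 pairs: {1,2}, {3,4}, …, {61,62}.
Choosing 31 integers — say the 31 even numbers 2, 4, …, 62 — takes one from each pair and avoids the property.
Choosing 32 forces two into the same pair by pigeonhole, and those are consecutive. So 32.

32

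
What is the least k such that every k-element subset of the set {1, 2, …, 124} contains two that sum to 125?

Partition {1, …, 124} into 62 pairs: {1,124}, {2,123}, …, {62,63}.
Choosing 62 integers — say the integers 1 through 62 — takes one from each pair and avoids the property.
Choosing 63 forces two into the same pair by pigeonhole, and those sum to 125. So 63.

63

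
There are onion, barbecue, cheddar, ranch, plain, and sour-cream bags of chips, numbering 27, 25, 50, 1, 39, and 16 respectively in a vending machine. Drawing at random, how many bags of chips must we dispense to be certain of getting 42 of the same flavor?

150

Treat the 6 flavors as pigeonholes.
In the worst case we take at most 41 of each flavor, but all 27 onion, all 25 barbecue, all 1 ranch, all 39 plain, and all 16 sour-cream (fewer than 41), giving 27 + 25 + 41 + 1 + 39 + 16 = 149.
One more bag of chips then forces some flavor to 42, so 149 + 1 = 150.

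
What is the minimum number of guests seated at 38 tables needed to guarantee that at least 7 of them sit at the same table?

There are 38 tables acting as pigeonholes.
With 38 × 6 = 228 guests we could place exactly 6 in each, with no class reaching 7.
One more forces some class to hold 7, so 228 + 1 = 229.

229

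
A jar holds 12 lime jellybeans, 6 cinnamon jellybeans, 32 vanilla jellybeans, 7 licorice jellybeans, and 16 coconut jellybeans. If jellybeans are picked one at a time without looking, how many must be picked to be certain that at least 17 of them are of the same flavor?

58

In the worst case we take at most 16 of each flavor, but all 12 lime, all 6 cinnamon, and all 7 licorice (fewer than 16), giving 12 + 6 + 16 + 7 + 16 = 57.
One more jellybean then forces some flavor to 17, so 57 + 1 = 58.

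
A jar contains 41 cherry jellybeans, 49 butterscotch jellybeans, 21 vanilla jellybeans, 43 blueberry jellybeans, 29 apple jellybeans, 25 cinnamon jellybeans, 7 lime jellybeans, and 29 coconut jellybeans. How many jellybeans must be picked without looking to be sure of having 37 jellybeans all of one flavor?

220

In the worst case we take at most 36 of each flavor, but all 21 vanilla, all 29 apple, all 25 cinnamon, all 7 lime, and all 29 coconut (fewer than 36), giving 36 + 36 + 21 + 36 + 29 + 25 + 7 + 29 = 219.
One more jellybean then forces some flavor to 37, so 219 + 1 = 220.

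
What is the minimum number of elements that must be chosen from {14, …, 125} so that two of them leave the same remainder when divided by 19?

20

Group the integers by remainder mod 19; there are 19 residue classes, each nonempty in this range.
Choosing one from each class (19 integers) avoids any shared remainder.
One more choice must repeat a class, so two differ by a multiple of 19. Hence 19 + 1 = 20.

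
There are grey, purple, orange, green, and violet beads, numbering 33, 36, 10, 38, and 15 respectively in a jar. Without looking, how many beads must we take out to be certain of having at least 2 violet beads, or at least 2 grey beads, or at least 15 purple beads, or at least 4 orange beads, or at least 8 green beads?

Each of the 5 colors has its own threshold; avoid all of them simultaneously.
The worst case stops just short of every target: 1 grey, 14 purple, 3 orange, 7 green, 1 violet — 1 + 14 + 3 + 7 + 1 = 26 beads.
One more bead must push some color to its target, so 26 + 1 = 27.

27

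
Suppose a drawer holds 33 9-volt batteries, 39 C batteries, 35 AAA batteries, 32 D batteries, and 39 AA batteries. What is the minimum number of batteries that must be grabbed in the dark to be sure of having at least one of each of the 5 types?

147

The hardest type to obtain is D: we could draw every other battery first — 178 − 32 = 146 batteries — without a single D one.
The next draw must be D, so 146 + 1 = 147.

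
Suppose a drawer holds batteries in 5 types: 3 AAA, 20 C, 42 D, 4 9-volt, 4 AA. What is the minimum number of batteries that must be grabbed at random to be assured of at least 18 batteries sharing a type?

Treat the 5 types as pigeonholes.
In the worst case we take at most 17 of each type, but all 3 AAA, all 4 9-volt, and all 4 AA (fewer than 17), giving 3 + 17 + 17 + 4 + 4 = 45.
One more battery then forces some type to 18, so 45 + 1 = 46.

46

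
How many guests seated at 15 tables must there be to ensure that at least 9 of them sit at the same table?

121

There are 15 tables acting as pigeonholes.
With 15 × 8 = 120 guests we could place exactly 8 in each, with no class reaching 9.
One more forces some class to hold 9, so 120 + 1 = 121.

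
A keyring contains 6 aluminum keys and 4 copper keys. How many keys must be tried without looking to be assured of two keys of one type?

Treat the 2 types as pigeonholes.
The worst case takes 1 key of each type without reaching 2 of any: 2 × 1 = 2.
The next key must bring some type to 2, so 2 + 1 = 3.

3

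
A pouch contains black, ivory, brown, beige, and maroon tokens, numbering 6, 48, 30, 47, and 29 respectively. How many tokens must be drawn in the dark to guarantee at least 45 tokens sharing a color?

154

Treat the 5 colors as pigeonholes.
In the worst case we take at most 44 of each color, but all 6 black, all 30 brown, and all 29 maroon (fewer than 44), giving 6 + 44 + 30 + 44 + 29 = 153.
One more token then forces some color to 45, so 153 + 1 = 154.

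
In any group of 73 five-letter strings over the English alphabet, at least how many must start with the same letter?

3

There are 26 possible first letters, which serve as the pigeonholes.
If each of the 26 possible first letters held at most 2, the total would be at most 26 × 2 = 52 < 73, a contradiction.
So at least one holds ⌈73/26⌉ = 3.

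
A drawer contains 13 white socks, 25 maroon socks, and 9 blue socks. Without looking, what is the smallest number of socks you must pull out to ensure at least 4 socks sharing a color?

10

Treat the 3 colors as pigeonholes.
The worst case takes 3 socks of each color without reaching 4 of any: 3 × 3 = 9.
The next sock must bring some color to 4, so 9 + 1 = 10.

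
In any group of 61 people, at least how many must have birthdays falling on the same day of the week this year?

9

There are 7 days of the week, which serve as the pigeonholes.
If each of the 7 days of the week held at most 8, the total would be at most 7 × 8 = 56 < 61, a contradiction.
So at least one holds ⌈61/7⌉ = 9.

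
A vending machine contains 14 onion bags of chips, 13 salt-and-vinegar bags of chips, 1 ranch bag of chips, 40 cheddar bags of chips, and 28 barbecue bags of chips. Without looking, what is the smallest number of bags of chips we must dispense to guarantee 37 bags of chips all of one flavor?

In the worst case we take at most 36 of each flavor, but all 14 onion, all 13 salt-and-vinegar, all 1 ranch, and all 28 barbecue (fewer than 36), giving 14 + 13 + 1 + 36 + 28 = 92.
One more bag of chips then forces some flavor to 37, so 92 + 1 = 93.

93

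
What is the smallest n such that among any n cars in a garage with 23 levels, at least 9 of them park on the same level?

185

There are 23 levels acting as pigeonholes.
With 23 × 8 = 184 cars we could place exactly 8 in each, with no class reaching 9.
One more forces some class to hold 9, so 184 + 1 = 185.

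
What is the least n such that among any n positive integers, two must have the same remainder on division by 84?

Two integers differ by a multiple of 84 exactly when they share a remainder mod 84.
There are 84 residue classes mod 84, so 84 integers can all lie in distinct classes.
One more integer must repeat a residue, giving a difference divisible by 84. So n = 84 + 1 = 85.

85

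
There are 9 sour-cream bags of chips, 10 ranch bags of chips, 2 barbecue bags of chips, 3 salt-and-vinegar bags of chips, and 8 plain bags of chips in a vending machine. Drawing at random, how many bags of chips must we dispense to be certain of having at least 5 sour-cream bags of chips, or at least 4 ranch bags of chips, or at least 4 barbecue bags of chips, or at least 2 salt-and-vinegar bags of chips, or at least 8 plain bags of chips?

18

Each of the 5 flavors has its own threshold; avoid all of them simultaneously.
The worst case stops just short of every target: 4 sour-cream, 3 ranch, all 2 barbecue, 1 salt-and-vinegar, 7 plain — 4 + 3 + 2 + 1 + 7 = 17 bags of chips.
One more bag of chips must push some flavor to its target, so 17 + 1 = 18.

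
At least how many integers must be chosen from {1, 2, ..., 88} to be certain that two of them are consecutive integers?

45

Partition {1, …, 88} into 44 pairs: {1,2}, {3,4}, …, {87,88}.
Choosing 44 integers — say the 44 even numbers 2, 4, …, 88 — takes one from each pair and avoids the property.
Choosing 45 forces two into the same pair by pigeonhole, and those are consecutive. So 45.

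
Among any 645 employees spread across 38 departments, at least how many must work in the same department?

17

The 645 employees fall into 38 departments.
If each of the 38 departments held at most 16, the total would be at most 38 × 16 = 608 < 645, a contradiction.
So at least one holds ⌈645/38⌉ = 17.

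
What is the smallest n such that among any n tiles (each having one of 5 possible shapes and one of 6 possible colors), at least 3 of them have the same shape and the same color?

61

There are 5 × 6 = 30 (shape, color) combinations acting as pigeonholes.
With 30 × 2 = 60 tiles we could place exactly 2 in each, with no (shape, color) pair reaching 3.
One more forces some (shape, color) pair to hold 3, so 60 + 1 = 61.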